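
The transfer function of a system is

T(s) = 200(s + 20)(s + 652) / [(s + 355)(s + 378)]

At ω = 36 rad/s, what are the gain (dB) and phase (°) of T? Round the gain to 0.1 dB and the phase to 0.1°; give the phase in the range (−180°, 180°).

At s = jω = j36:
zero (s+20): 20 + j36 → |·| = √(20²+36²) = √1696 ≈ 41.183, ∠ = arctan(36/20) ≈ 60.95°
zero (s+652): 652 + j36 → |·| = √(652²+36²) = √426400 ≈ 652.99, ∠ = arctan(36/652) ≈ 3.16°
pole (s+355): 355 + j36 → |·| = √(355²+36²) = √127321 ≈ 356.82, ∠ = arctan(36/355) ≈ 5.79°
pole (s+378): 378 + j36 → |·| = √(378²+36²) = √144180 ≈ 379.71, ∠ = arctan(36/378) ≈ 5.44°
|T| = 200 · 26892 / 1.3549e+05 ≈ 39.696
Gain = 20 log₁₀(39.696) ≈ 31.97 dB
∠T = 64.11° − 11.23° = 52.88°

32.0 dB, 52.9°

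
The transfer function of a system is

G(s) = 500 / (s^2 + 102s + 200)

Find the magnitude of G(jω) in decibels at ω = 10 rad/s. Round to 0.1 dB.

Substitute s = j10:
Numerator: 500 = 500 + j0
Denominator: (j10)^2 + 102(j10) + 200 = 100 + j1020
|N| = √(500² + 0²) ≈ 500, ∠N ≈ 0.00°
|D| = √(100² + 1020²) ≈ 1024.9, ∠D ≈ 84.40°
|G| = 500 / 1024.9 ≈ 0.48785
Gain = 20 log₁₀(0.48785) ≈ -6.23 dB

-6.2 dB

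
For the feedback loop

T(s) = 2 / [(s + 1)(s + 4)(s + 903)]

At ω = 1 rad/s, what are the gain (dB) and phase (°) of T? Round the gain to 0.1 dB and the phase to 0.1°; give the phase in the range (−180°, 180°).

At s = jω = j1:
pole (s+1): 1 + j1 → |·| = √(1²+1²) = √2 ≈ 1.4142, ∠ = arctan(1/1) ≈ 45.00°
pole (s+4): 4 + j1 → |·| = √(4²+1²) = √17 ≈ 4.1231, ∠ = arctan(1/4) ≈ 14.04°
pole (s+903): 903 + j1 → |·| = √(903²+1²) = √815410 ≈ 903, ∠ = arctan(1/903) ≈ 0.06°
|T| = 2 / 5265.3 ≈ 0.00037985
Gain = 20 log₁₀(0.00037985) ≈ -68.41 dB
∠T = 0.00° − 59.10° = -59.10°

-68.4 dB, -59.1°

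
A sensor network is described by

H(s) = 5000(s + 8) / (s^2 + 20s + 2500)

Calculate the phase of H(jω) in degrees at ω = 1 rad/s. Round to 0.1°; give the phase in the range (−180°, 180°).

6.7°

At s = jω = j1:
zero (s+8): 8 + j1 → |·| = √(8²+1²) = √65 ≈ 8.0623, ∠ = arctan(1/8) ≈ 7.13°
quadratic: (j1)² + 20·j1 + 2500 = 2499 + j20 → |·| ≈ 2499.1, ∠ ≈ 0.46°
∠H = 7.13° − 0.46° = 6.67°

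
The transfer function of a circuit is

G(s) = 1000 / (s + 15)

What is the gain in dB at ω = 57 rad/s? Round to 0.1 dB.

At s = jω = j57:
pole (s+15): 15 + j57 → |·| = √(15²+57²) = √3474 ≈ 58.941, ∠ = arctan(57/15) ≈ 75.26°
|G| = 1000 / 58.941 ≈ 16.966
Gain = 20 log₁₀(16.966) ≈ 24.59 dB

24.6 dB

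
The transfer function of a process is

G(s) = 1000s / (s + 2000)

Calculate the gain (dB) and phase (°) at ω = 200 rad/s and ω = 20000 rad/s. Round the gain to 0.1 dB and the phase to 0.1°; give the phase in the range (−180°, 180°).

ω = 200: 40.0 dB, 84.3°; ω = 20000: 60.0 dB, 5.7°

At s = jω = j200:
zero at origin: s = j200 → |·| = 200, ∠ = 90.00°
pole (s+2000): 2000 + j200 → |·| = √(2000²+200²) = √4040000 ≈ 2010, ∠ = arctan(200/2000) ≈ 5.71°
|G| = 1000 · 200 / 2010 ≈ 99.502
Gain = 20 log₁₀(99.502) ≈ 39.96 dB
∠G = 90.00° − 5.71° = 84.29°

At s = jω = j20000:
zero at origin: s = j20000 → |·| = 20000, ∠ = 90.00°
pole (s+2000): 2000 + j20000 → |·| = √(2000²+20000²) = √404000000 ≈ 20100, ∠ = arctan(20000/2000) ≈ 84.29°
|G| = 1000 · 20000 / 20100 ≈ 995.02
Gain = 20 log₁₀(995.02) ≈ 59.96 dB
∠G = 90.00° − 84.29° = 5.71°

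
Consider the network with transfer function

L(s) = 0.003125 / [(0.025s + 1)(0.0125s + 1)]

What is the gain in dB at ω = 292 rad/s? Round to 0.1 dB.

-79.0 dB

At ω = 292 rad/s:
pole (1 + j292·0.025) = 1 + j7.3 → |·| ≈ 7.3682, ∠ ≈ 82.20°
pole (1 + j292·0.0125) = 1 + j3.65 → |·| ≈ 3.7845, ∠ ≈ 74.68°
|L| = 0.003125 · 1 / (7.3682 · 3.7845) ≈ 0.00011207
Gain = 20 log₁₀(0.00011207) ≈ -79.01 dB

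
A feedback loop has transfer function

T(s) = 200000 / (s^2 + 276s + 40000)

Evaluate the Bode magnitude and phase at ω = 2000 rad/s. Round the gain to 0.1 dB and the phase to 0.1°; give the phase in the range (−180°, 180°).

-26.0 dB, -172.1°

At s = jω = j2000:
quadratic: (j2000)² + 276·j2000 + 40000 = -3960000 + j552000 → |·| ≈ 3.9983e+06, ∠ ≈ 172.06°
|T| = 200000 / 3.9983e+06 ≈ 0.050021
Gain = 20 log₁₀(0.050021) ≈ -26.02 dB
∠T = 0.00° − 172.06° = -172.06°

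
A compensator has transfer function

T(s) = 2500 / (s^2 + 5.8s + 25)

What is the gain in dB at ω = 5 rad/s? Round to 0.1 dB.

38.7 dB

At s = jω = j5:
quadratic: (j5)² + 5.8·j5 + 25 = 0 + j29 → |·| ≈ 29, ∠ ≈ 90.00°
|T| = 2500 / 29 ≈ 86.207
Gain = 20 log₁₀(86.207) ≈ 38.71 dB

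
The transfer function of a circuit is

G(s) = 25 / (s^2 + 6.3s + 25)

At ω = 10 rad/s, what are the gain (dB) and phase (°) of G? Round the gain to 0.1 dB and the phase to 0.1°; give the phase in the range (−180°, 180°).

At s = jω = j10:
quadratic: (j10)² + 6.3·j10 + 25 = -75 + j63 → |·| ≈ 97.949, ∠ ≈ 139.97°
|G| = 25 / 97.949 ≈ 0.25523
Gain = 20 log₁₀(0.25523) ≈ -11.86 dB
∠G = 0.00° − 139.97° = -139.97°

-11.9 dB, -140.0°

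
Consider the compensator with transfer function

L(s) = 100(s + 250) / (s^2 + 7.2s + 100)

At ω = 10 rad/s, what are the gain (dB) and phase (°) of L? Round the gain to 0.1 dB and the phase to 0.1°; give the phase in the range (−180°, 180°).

At s = jω = j10:
zero (s+250): 250 + j10 → |·| = √(250²+10²) = √62600 ≈ 250.2, ∠ = arctan(10/250) ≈ 2.29°
quadratic: (j10)² + 7.2·j10 + 100 = 0 + j72 → |·| ≈ 72, ∠ ≈ 90.00°
|L| = 100 · 250.2 / 72 ≈ 347.5
Gain = 20 log₁₀(347.5) ≈ 50.82 dB
∠L = 2.29° − 90.00° = -87.71°

50.8 dB, -87.7°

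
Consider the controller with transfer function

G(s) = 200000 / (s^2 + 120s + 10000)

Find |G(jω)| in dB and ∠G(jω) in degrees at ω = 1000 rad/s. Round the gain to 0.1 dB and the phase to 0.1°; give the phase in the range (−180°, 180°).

At s = jω = j1000:
quadratic: (j1000)² + 120·j1000 + 10000 = -990000 + j120000 → |·| ≈ 9.9725e+05, ∠ ≈ 173.09°
|G| = 200000 / 9.9725e+05 ≈ 0.20055
Gain = 20 log₁₀(0.20055) ≈ -13.96 dB
∠G = 0.00° − 173.09° = -173.09°

-14.0 dB, -173.1°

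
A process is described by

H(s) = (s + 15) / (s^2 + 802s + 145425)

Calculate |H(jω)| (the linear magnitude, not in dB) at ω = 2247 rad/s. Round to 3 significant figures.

0.000430

Substitute s = j2247:
Numerator: (j2247) + 15 = 15 + j2247
Denominator: (j2247)^2 + 802(j2247) + 145425 = -4903584 + j1802094
|N| = √(15² + 2247²) ≈ 2247.1, ∠N ≈ 89.62°
|D| = √(4903584² + 1802094²) ≈ 5.2242e+06, ∠D ≈ 159.82°
|H| = 2247.1 / 5.2242e+06 ≈ 0.00043013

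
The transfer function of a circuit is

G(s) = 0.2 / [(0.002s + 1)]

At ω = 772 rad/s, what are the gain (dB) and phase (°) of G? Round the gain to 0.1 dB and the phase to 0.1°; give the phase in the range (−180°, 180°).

-19.3 dB, -57.1°

At ω = 772 rad/s:
pole (1 + j772·0.002) = 1 + j1.544 → |·| ≈ 1.8395, ∠ ≈ 57.07°
|G| = 0.2 · 1 / (1.8395) ≈ 0.10873
Gain = 20 log₁₀(0.10873) ≈ -19.27 dB
∠G = (0°) − (57.07°) = -57.07°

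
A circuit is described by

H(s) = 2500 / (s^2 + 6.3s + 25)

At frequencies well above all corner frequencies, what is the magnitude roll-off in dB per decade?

Each pole contributes −20 dB/decade at high frequency; each zero contributes +20 dB/decade.
Net: 0 zero(s) − 2 pole(s) → -40 dB/decade.

-40 dB/decade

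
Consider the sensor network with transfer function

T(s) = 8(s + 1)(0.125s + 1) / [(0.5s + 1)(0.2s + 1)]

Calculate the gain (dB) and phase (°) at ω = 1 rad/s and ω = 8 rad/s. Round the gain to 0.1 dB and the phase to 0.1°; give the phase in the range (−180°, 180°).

At ω = 1 rad/s:
zero (1 + j1·1) = 1 + j1 → |·| ≈ 1.4142, ∠ ≈ 45.00°
zero (1 + j1·0.125) = 1 + j0.125 → |·| ≈ 1.0078, ∠ ≈ 7.13°
pole (1 + j1·0.5) = 1 + j0.5 → |·| ≈ 1.118, ∠ ≈ 26.57°
pole (1 + j1·0.2) = 1 + j0.2 → |·| ≈ 1.0198, ∠ ≈ 11.31°
|T| = 8 · 1.4142 · 1.0078 / (1.118 · 1.0198) ≈ 10
Gain = 20 log₁₀(10) ≈ 20.00 dB
∠T = (45.00° + 7.13°) − (26.57° + 11.31°) = 14.25°

At ω = 8 rad/s:
zero (1 + j8·1) = 1 + j8 → |·| ≈ 8.0623, ∠ ≈ 82.87°
zero (1 + j8·0.125) = 1 + j1 → |·| ≈ 1.4142, ∠ ≈ 45.00°
pole (1 + j8·0.5) = 1 + j4 → |·| ≈ 4.1231, ∠ ≈ 75.96°
pole (1 + j8·0.2) = 1 + j1.6 → |·| ≈ 1.8868, ∠ ≈ 57.99°
|T| = 8 · 8.0623 · 1.4142 / (4.1231 · 1.8868) ≈ 11.725
Gain = 20 log₁₀(11.725) ≈ 21.38 dB
∠T = (82.87° + 45.00°) − (75.96° + 57.99°) = -6.08°

ω = 1: 20.0 dB, 14.3°; ω = 8: 21.4 dB, -6.1°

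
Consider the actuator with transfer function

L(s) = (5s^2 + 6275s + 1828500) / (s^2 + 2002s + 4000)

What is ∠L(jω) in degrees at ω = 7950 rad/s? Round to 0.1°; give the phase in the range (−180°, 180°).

5.1°

Substitute s = j7950:
Numerator: 5(j7950)^2 + 6275(j7950) + 1828500 = -314184000 + j49886250
Denominator: (j7950)^2 + 2002(j7950) + 4000 = -63198500 + j15915900
|N| = √(314184000² + 49886250²) ≈ 3.1812e+08, ∠N ≈ 170.98°
|D| = √(63198500² + 15915900²) ≈ 6.5172e+07, ∠D ≈ 165.86°
∠L = 170.98° − 165.86° = 5.12°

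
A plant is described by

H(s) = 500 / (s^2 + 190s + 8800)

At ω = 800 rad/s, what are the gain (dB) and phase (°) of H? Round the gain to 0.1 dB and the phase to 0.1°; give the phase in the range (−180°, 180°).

-62.3 dB, -166.5°

Substitute s = j800:
Numerator: 500 = 500 + j0
Denominator: (j800)^2 + 190(j800) + 8800 = -631200 + j152000
|N| = √(500² + 0²) ≈ 500, ∠N ≈ 0.00°
|D| = √(631200² + 152000²) ≈ 6.4924e+05, ∠D ≈ 166.46°
|H| = 500 / 6.4924e+05 ≈ 0.00077013
Gain = 20 log₁₀(0.00077013) ≈ -62.27 dB
∠H = 0.00° − 166.46° = -166.46°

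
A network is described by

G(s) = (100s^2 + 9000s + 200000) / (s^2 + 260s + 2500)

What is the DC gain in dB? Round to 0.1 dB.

G(0) = 200000 / 2500 = 80
20 log₁₀(80) ≈ 38.06 dB

38.1 dB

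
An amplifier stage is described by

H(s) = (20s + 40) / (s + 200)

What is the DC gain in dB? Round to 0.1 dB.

-14.0 dB

H(0) = 40 / 200 = 0.2
20 log₁₀(0.2) ≈ -13.98 dB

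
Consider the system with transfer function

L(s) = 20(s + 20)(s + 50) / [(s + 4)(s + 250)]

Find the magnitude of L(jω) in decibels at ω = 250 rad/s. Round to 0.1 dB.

At s = jω = j250:
zero (s+20): 20 + j250 → |·| = √(20²+250²) = √62900 ≈ 250.8, ∠ = arctan(250/20) ≈ 85.43°
zero (s+50): 50 + j250 → |·| = √(50²+250²) = √65000 ≈ 254.95, ∠ = arctan(250/50) ≈ 78.69°
pole (s+4): 4 + j250 → |·| = √(4²+250²) = √62516 ≈ 250.03, ∠ = arctan(250/4) ≈ 89.08°
pole (s+250): 250 + j250 → |·| = √(250²+250²) = √125000 ≈ 353.55, ∠ = arctan(250/250) ≈ 45.00°
|L| = 20 · 63941 / 88398 ≈ 14.467
Gain = 20 log₁₀(14.467) ≈ 23.21 dB

23.2 dB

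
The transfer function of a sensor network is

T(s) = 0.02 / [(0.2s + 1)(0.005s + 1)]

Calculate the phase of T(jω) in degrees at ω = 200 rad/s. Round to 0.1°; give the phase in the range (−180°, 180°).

At ω = 200 rad/s:
pole (1 + j200·0.2) = 1 + j40 → |·| ≈ 40.012, ∠ ≈ 88.57°
pole (1 + j200·0.005) = 1 + j1 → |·| ≈ 1.4142, ∠ ≈ 45.00°
∠T = (0°) − (88.57° + 45.00°) = -133.57°

-133.6°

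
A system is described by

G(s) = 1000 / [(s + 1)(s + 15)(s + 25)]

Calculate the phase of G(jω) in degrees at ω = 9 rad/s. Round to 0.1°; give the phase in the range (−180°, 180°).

At s = jω = j9:
pole (s+1): 1 + j9 → |·| = √(1²+9²) = √82 ≈ 9.0554, ∠ = arctan(9/1) ≈ 83.66°
pole (s+15): 15 + j9 → |·| = √(15²+9²) = √306 ≈ 17.493, ∠ = arctan(9/15) ≈ 30.96°
pole (s+25): 25 + j9 → |·| = √(25²+9²) = √706 ≈ 26.571, ∠ = arctan(9/25) ≈ 19.80°
∠G = 0.00° − 134.42° = -134.42°

-134.4°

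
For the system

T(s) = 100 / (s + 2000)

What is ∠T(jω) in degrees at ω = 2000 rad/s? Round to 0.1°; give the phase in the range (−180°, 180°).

Substitute s = j2000:
Numerator: 100 = 100 + j0
Denominator: (j2000) + 2000 = 2000 + j2000
|N| = √(100² + 0²) ≈ 100, ∠N ≈ 0.00°
|D| = √(2000² + 2000²) ≈ 2828.4, ∠D ≈ 45.00°
∠T = 0.00° − 45.00° = -45.00°

-45.0°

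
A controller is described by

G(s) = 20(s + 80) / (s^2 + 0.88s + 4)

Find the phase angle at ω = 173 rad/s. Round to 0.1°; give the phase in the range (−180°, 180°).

-114.5°

At s = jω = j173:
zero (s+80): 80 + j173 → |·| = √(80²+173²) = √36329 ≈ 190.6, ∠ = arctan(173/80) ≈ 65.18°
quadratic: (j173)² + 0.88·j173 + 4 = -29925 + j152.24 → |·| ≈ 29925, ∠ ≈ 179.71°
∠G = 65.18° − 179.71° = -114.53°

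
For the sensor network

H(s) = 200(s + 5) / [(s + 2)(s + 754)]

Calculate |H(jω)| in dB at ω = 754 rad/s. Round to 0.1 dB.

At s = jω = j754:
zero (s+5): 5 + j754 → |·| = √(5²+754²) = √568541 ≈ 754.02, ∠ = arctan(754/5) ≈ 89.62°
pole (s+2): 2 + j754 → |·| = √(2²+754²) = √568520 ≈ 754, ∠ = arctan(754/2) ≈ 89.85°
pole (s+754): 754 + j754 → |·| = √(754²+754²) = √1137032 ≈ 1066.3, ∠ = arctan(754/754) ≈ 45.00°
|H| = 200 · 754.02 / 8.0399e+05 ≈ 0.18757
Gain = 20 log₁₀(0.18757) ≈ -14.54 dB

-14.5 dB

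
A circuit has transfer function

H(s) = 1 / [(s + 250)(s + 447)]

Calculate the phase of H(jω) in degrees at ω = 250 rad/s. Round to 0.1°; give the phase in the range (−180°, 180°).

-74.2°

At s = jω = j250:
pole (s+250): 250 + j250 → |·| = √(250²+250²) = √125000 ≈ 353.55, ∠ = arctan(250/250) ≈ 45.00°
pole (s+447): 447 + j250 → |·| = √(447²+250²) = √262309 ≈ 512.16, ∠ = arctan(250/447) ≈ 29.22°
∠H = 0.00° − 74.22° = -74.22°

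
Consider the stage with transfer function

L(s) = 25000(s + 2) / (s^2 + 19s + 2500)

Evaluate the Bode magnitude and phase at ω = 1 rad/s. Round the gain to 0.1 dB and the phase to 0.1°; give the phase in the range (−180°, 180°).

27.0 dB, 26.1°

At s = jω = j1:
zero (s+2): 2 + j1 → |·| = √(2²+1²) = √5 ≈ 2.2361, ∠ = arctan(1/2) ≈ 26.57°
quadratic: (j1)² + 19·j1 + 2500 = 2499 + j19 → |·| ≈ 2499.1, ∠ ≈ 0.44°
|L| = 25000 · 2.2361 / 2499.1 ≈ 22.369
Gain = 20 log₁₀(22.369) ≈ 26.99 dB
∠L = 26.57° − 0.44° = 26.13°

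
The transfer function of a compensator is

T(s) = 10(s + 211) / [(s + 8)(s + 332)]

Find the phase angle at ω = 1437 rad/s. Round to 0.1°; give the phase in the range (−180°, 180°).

At s = jω = j1437:
zero (s+211): 211 + j1437 → |·| = √(211²+1437²) = √2109490 ≈ 1452.4, ∠ = arctan(1437/211) ≈ 81.65°
pole (s+8): 8 + j1437 → |·| = √(8²+1437²) = √2065033 ≈ 1437, ∠ = arctan(1437/8) ≈ 89.68°
pole (s+332): 332 + j1437 → |·| = √(332²+1437²) = √2175193 ≈ 1474.9, ∠ = arctan(1437/332) ≈ 76.99°
∠T = 81.65° − 166.67° = -85.02°

-85.0°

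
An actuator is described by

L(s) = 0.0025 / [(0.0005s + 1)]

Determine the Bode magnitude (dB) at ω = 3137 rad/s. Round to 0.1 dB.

-57.4 dB

At ω = 3137 rad/s:
pole (1 + j3137·0.0005) = 1 + j1.5685 → |·| ≈ 1.8602, ∠ ≈ 57.48°
|L| = 0.0025 · 1 / (1.8602) ≈ 0.0013439
Gain = 20 log₁₀(0.0013439) ≈ -57.43 dB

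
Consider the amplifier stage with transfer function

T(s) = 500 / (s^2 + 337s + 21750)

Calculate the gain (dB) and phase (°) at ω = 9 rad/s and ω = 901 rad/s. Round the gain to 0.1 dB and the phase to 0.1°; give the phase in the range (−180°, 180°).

Substitute s = j9:
Numerator: 500 = 500 + j0
Denominator: (j9)^2 + 337(j9) + 21750 = 21669 + j3033
|N| = √(500² + 0²) ≈ 500, ∠N ≈ 0.00°
|D| = √(21669² + 3033²) ≈ 21880, ∠D ≈ 7.97°
|T| = 500 / 21880 ≈ 0.022852
Gain = 20 log₁₀(0.022852) ≈ -32.82 dB
∠T = 0.00° − 7.97° = -7.97°

Substitute s = j901:
Numerator: 500 = 500 + j0
Denominator: (j901)^2 + 337(j901) + 21750 = -790051 + j303637
|N| = √(500² + 0²) ≈ 500, ∠N ≈ 0.00°
|D| = √(790051² + 303637²) ≈ 8.4639e+05, ∠D ≈ 158.98°
|T| = 500 / 8.4639e+05 ≈ 0.00059074
Gain = 20 log₁₀(0.00059074) ≈ -64.57 dB
∠T = 0.00° − 158.98° = -158.98°

ω = 9: -32.8 dB, -8.0°; ω = 901: -64.6 dB, -159.0°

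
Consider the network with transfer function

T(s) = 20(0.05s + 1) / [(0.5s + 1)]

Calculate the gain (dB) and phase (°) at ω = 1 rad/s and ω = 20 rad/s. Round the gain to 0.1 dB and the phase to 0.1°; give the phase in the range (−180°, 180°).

ω = 1: 25.1 dB, -23.7°; ω = 20: 9.0 dB, -39.3°

At ω = 1 rad/s:
zero (1 + j1·0.05) = 1 + j0.05 → |·| ≈ 1.0012, ∠ ≈ 2.86°
pole (1 + j1·0.5) = 1 + j0.5 → |·| ≈ 1.118, ∠ ≈ 26.57°
|T| = 20 · 1.0012 / (1.118) ≈ 17.911
Gain = 20 log₁₀(17.911) ≈ 25.06 dB
∠T = (2.86°) − (26.57°) = -23.71°

At ω = 20 rad/s:
zero (1 + j20·0.05) = 1 + j1 → |·| ≈ 1.4142, ∠ ≈ 45.00°
pole (1 + j20·0.5) = 1 + j10 → |·| ≈ 10.05, ∠ ≈ 84.29°
|T| = 20 · 1.4142 / (10.05) ≈ 2.8143
Gain = 20 log₁₀(2.8143) ≈ 8.99 dB
∠T = (45.00°) − (84.29°) = -39.29°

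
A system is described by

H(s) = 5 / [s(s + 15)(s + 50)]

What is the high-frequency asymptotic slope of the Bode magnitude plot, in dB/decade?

Each pole contributes −20 dB/decade at high frequency; each zero contributes +20 dB/decade.
Net: 0 zero(s) − 3 pole(s) → -60 dB/decade.

-60 dB/decade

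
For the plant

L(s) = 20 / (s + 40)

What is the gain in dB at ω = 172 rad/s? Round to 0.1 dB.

-18.9 dB

At s = jω = j172:
pole (s+40): 40 + j172 → |·| = √(40²+172²) = √31184 ≈ 176.59, ∠ = arctan(172/40) ≈ 76.91°
|L| = 20 / 176.59 ≈ 0.11326
Gain = 20 log₁₀(0.11326) ≈ -18.92 dB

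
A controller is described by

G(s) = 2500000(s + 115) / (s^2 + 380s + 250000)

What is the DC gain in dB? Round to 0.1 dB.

G(0) = 2500000·115 / 250000 = 1150
20 log₁₀(1150) ≈ 61.21 dB

61.2 dB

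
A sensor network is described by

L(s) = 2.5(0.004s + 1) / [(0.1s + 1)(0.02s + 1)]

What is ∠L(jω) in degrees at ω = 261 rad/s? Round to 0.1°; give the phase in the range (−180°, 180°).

-120.7°

At ω = 261 rad/s:
zero (1 + j261·0.004) = 1 + j1.044 → |·| ≈ 1.4457, ∠ ≈ 46.23°
pole (1 + j261·0.1) = 1 + j26.1 → |·| ≈ 26.119, ∠ ≈ 87.81°
pole (1 + j261·0.02) = 1 + j5.22 → |·| ≈ 5.3149, ∠ ≈ 79.16°
∠L = (46.23°) − (87.81° + 79.16°) = -120.74°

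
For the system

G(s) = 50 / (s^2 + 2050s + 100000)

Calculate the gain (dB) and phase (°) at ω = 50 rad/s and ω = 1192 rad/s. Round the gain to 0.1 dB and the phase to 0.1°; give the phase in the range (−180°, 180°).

ω = 50: -69.0 dB, -46.4°; ω = 1192: -94.9 dB, -118.4°

Substitute s = j50:
Numerator: 50 = 50 + j0
Denominator: (j50)^2 + 2050(j50) + 100000 = 97500 + j102500
|N| = √(50² + 0²) ≈ 50, ∠N ≈ 0.00°
|D| = √(97500² + 102500²) ≈ 1.4147e+05, ∠D ≈ 46.43°
|G| = 50 / 1.4147e+05 ≈ 0.00035343
Gain = 20 log₁₀(0.00035343) ≈ -69.03 dB
∠G = 0.00° − 46.43° = -46.43°

Substitute s = j1192:
Numerator: 50 = 50 + j0
Denominator: (j1192)^2 + 2050(j1192) + 100000 = -1320864 + j2443600
|N| = √(50² + 0²) ≈ 50, ∠N ≈ 0.00°
|D| = √(1320864² + 2443600²) ≈ 2.7777e+06, ∠D ≈ 118.39°
|G| = 50 / 2.7777e+06 ≈ 1.8001e-05
Gain = 20 log₁₀(1.8001e-05) ≈ -94.89 dB
∠G = 0.00° − 118.39° = -118.39°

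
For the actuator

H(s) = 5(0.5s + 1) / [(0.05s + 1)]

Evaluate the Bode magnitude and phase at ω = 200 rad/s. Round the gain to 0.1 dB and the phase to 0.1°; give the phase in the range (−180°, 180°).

At ω = 200 rad/s:
zero (1 + j200·0.5) = 1 + j100 → |·| ≈ 100, ∠ ≈ 89.43°
pole (1 + j200·0.05) = 1 + j10 → |·| ≈ 10.05, ∠ ≈ 84.29°
|H| = 5 · 100 / (10.05) ≈ 49.751
Gain = 20 log₁₀(49.751) ≈ 33.94 dB
∠H = (89.43°) − (84.29°) = 5.14°

33.9 dB, 5.1°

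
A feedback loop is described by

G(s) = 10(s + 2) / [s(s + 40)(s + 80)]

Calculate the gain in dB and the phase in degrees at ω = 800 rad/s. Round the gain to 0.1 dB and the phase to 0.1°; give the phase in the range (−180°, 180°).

At s = jω = j800:
zero (s+2): 2 + j800 → |·| = √(2²+800²) = √640004 ≈ 800, ∠ = arctan(800/2) ≈ 89.86°
pole (s+40): 40 + j800 → |·| = √(40²+800²) = √641600 ≈ 801, ∠ = arctan(800/40) ≈ 87.14°
pole (s+80): 80 + j800 → |·| = √(80²+800²) = √646400 ≈ 803.99, ∠ = arctan(800/80) ≈ 84.29°
pole at origin: |s| = 800, ∠ = 90.00° (in denominator)
|G| = 10 · 800 / 5.152e+08 ≈ 1.5528e-05
Gain = 20 log₁₀(1.5528e-05) ≈ -96.18 dB
∠G = 89.86° − 261.43° = -171.57°

-96.2 dB, -171.6°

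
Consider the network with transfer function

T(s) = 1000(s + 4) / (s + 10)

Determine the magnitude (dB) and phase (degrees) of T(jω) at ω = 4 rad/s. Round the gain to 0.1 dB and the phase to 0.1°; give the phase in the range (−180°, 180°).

54.4 dB, 23.2°

At s = jω = j4:
zero (s+4): 4 + j4 → |·| = √(4²+4²) = √32 ≈ 5.6569, ∠ = arctan(4/4) ≈ 45.00°
pole (s+10): 10 + j4 → |·| = √(10²+4²) = √116 ≈ 10.77, ∠ = arctan(4/10) ≈ 21.80°
|T| = 1000 · 5.6569 / 10.77 ≈ 525.25
Gain = 20 log₁₀(525.25) ≈ 54.41 dB
∠T = 45.00° − 21.80° = 23.20°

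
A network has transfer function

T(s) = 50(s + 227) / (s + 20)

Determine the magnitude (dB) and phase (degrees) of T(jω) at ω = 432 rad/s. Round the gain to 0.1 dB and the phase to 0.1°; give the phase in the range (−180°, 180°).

35.0 dB, -25.1°

At s = jω = j432:
zero (s+227): 227 + j432 → |·| = √(227²+432²) = √238153 ≈ 488.01, ∠ = arctan(432/227) ≈ 62.28°
pole (s+20): 20 + j432 → |·| = √(20²+432²) = √187024 ≈ 432.46, ∠ = arctan(432/20) ≈ 87.35°
|T| = 50 · 488.01 / 432.46 ≈ 56.423
Gain = 20 log₁₀(56.423) ≈ 35.03 dB
∠T = 62.28° − 87.35° = -25.07°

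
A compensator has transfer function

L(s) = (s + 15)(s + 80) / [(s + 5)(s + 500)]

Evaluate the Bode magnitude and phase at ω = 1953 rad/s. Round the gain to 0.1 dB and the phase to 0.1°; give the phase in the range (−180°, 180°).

-0.3 dB, 11.7°

At s = jω = j1953:
zero (s+15): 15 + j1953 → |·| = √(15²+1953²) = √3814434 ≈ 1953.1, ∠ = arctan(1953/15) ≈ 89.56°
zero (s+80): 80 + j1953 → |·| = √(80²+1953²) = √3820609 ≈ 1954.6, ∠ = arctan(1953/80) ≈ 87.65°
pole (s+5): 5 + j1953 → |·| = √(5²+1953²) = √3814234 ≈ 1953, ∠ = arctan(1953/5) ≈ 89.85°
pole (s+500): 500 + j1953 → |·| = √(500²+1953²) = √4064209 ≈ 2016, ∠ = arctan(1953/500) ≈ 75.64°
|L| = 1 · 3.8175e+06 / 3.9372e+06 ≈ 0.9696
Gain = 20 log₁₀(0.9696) ≈ -0.27 dB
∠L = 177.21° − 165.49° = 11.72°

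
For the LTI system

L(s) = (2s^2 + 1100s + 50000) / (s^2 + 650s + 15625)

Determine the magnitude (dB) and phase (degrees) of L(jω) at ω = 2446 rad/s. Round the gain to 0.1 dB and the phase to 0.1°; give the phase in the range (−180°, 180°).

5.9 dB, 2.2°

Substitute s = j2446:
Numerator: 2(j2446)^2 + 1100(j2446) + 50000 = -11915832 + j2690600
Denominator: (j2446)^2 + 650(j2446) + 15625 = -5967291 + j1589900
|N| = √(11915832² + 2690600²) ≈ 1.2216e+07, ∠N ≈ 167.28°
|D| = √(5967291² + 1589900²) ≈ 6.1755e+06, ∠D ≈ 165.08°
|L| = 1.2216e+07 / 6.1755e+06 ≈ 1.9781
Gain = 20 log₁₀(1.9781) ≈ 5.92 dB
∠L = 167.28° − 165.08° = 2.20°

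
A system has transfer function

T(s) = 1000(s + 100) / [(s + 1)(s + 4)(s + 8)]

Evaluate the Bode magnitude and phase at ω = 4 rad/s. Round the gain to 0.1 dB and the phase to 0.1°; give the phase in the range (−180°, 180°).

At s = jω = j4:
zero (s+100): 100 + j4 → |·| = √(100²+4²) = √10016 ≈ 100.08, ∠ = arctan(4/100) ≈ 2.29°
pole (s+1): 1 + j4 → |·| = √(1²+4²) = √17 ≈ 4.1231, ∠ = arctan(4/1) ≈ 75.96°
pole (s+4): 4 + j4 → |·| = √(4²+4²) = √32 ≈ 5.6569, ∠ = arctan(4/4) ≈ 45.00°
pole (s+8): 8 + j4 → |·| = √(8²+4²) = √80 ≈ 8.9443, ∠ = arctan(4/8) ≈ 26.57°
|T| = 1000 · 100.08 / 208.62 ≈ 479.72
Gain = 20 log₁₀(479.72) ≈ 53.62 dB
∠T = 2.29° − 147.53° = -145.24°

53.6 dB, -145.2°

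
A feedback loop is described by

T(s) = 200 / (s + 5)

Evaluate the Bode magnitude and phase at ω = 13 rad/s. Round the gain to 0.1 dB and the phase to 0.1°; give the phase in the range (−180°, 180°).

At s = jω = j13:
pole (s+5): 5 + j13 → |·| = √(5²+13²) = √194 ≈ 13.928, ∠ = arctan(13/5) ≈ 68.96°
|T| = 200 / 13.928 ≈ 14.36
Gain = 20 log₁₀(14.36) ≈ 23.14 dB
∠T = 0.00° − 68.96° = -68.96°

23.1 dB, -69.0°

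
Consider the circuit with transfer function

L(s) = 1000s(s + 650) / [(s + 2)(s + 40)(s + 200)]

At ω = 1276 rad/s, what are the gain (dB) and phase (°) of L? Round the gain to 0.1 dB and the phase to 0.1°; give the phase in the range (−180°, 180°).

-1.2 dB, -106.2°

At s = jω = j1276:
zero (s+650): 650 + j1276 → |·| = √(650²+1276²) = √2050676 ≈ 1432, ∠ = arctan(1276/650) ≈ 63.01°
zero at origin: s = j1276 → |·| = 1276, ∠ = 90.00°
pole (s+2): 2 + j1276 → |·| = √(2²+1276²) = √1628180 ≈ 1276, ∠ = arctan(1276/2) ≈ 89.91°
pole (s+40): 40 + j1276 → |·| = √(40²+1276²) = √1629776 ≈ 1276.6, ∠ = arctan(1276/40) ≈ 88.20°
pole (s+200): 200 + j1276 → |·| = √(200²+1276²) = √1668176 ≈ 1291.6, ∠ = arctan(1276/200) ≈ 81.09°
|L| = 1000 · 1.8272e+06 / 2.1039e+09 ≈ 0.86848
Gain = 20 log₁₀(0.86848) ≈ -1.22 dB
∠L = 153.01° − 259.20° = -106.19°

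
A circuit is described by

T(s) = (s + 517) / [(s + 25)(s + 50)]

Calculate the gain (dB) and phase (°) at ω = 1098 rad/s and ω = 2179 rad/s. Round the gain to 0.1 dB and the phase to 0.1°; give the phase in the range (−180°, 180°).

At s = jω = j1098:
zero (s+517): 517 + j1098 → |·| = √(517²+1098²) = √1472893 ≈ 1213.6, ∠ = arctan(1098/517) ≈ 64.79°
pole (s+25): 25 + j1098 → |·| = √(25²+1098²) = √1206229 ≈ 1098.3, ∠ = arctan(1098/25) ≈ 88.70°
pole (s+50): 50 + j1098 → |·| = √(50²+1098²) = √1208104 ≈ 1099.1, ∠ = arctan(1098/50) ≈ 87.39°
|T| = 1 · 1213.6 / 1.2071e+06 ≈ 0.0010054
Gain = 20 log₁₀(0.0010054) ≈ -59.95 dB
∠T = 64.79° − 176.09° = -111.30°

At s = jω = j2179:
zero (s+517): 517 + j2179 → |·| = √(517²+2179²) = √5015330 ≈ 2239.5, ∠ = arctan(2179/517) ≈ 76.65°
pole (s+25): 25 + j2179 → |·| = √(25²+2179²) = √4748666 ≈ 2179.1, ∠ = arctan(2179/25) ≈ 89.34°
pole (s+50): 50 + j2179 → |·| = √(50²+2179²) = √4750541 ≈ 2179.6, ∠ = arctan(2179/50) ≈ 88.69°
|T| = 1 · 2239.5 / 4.7496e+06 ≈ 0.00047151
Gain = 20 log₁₀(0.00047151) ≈ -66.53 dB
∠T = 76.65° − 178.03° = -101.38°

ω = 1098: -60.0 dB, -111.3°; ω = 2179: -66.5 dB, -101.4°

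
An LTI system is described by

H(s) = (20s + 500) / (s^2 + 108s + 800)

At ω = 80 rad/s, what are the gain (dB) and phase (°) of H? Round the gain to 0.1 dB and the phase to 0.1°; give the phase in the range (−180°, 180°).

-15.8 dB, -50.3°

Substitute s = j80:
Numerator: 20(j80) + 500 = 500 + j1600
Denominator: (j80)^2 + 108(j80) + 800 = -5600 + j8640
|N| = √(500² + 1600²) ≈ 1676.3, ∠N ≈ 72.65°
|D| = √(5600² + 8640²) ≈ 10296, ∠D ≈ 122.95°
|H| = 1676.3 / 10296 ≈ 0.16281
Gain = 20 log₁₀(0.16281) ≈ -15.77 dB
∠H = 72.65° − 122.95° = -50.30°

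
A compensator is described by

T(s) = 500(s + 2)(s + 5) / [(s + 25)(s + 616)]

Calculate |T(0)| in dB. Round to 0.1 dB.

-9.8 dB

T(0) = 500·2·5 / (25·616) ≈ 0.32468
20 log₁₀(0.32468) ≈ -9.77 dB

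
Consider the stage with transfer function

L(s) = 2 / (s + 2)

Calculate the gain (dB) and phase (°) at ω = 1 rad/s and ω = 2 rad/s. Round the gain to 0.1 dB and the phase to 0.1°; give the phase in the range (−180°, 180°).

At s = jω = j1:
pole (s+2): 2 + j1 → |·| = √(2²+1²) = √5 ≈ 2.2361, ∠ = arctan(1/2) ≈ 26.57°
|L| = 2 / 2.2361 ≈ 0.89441
Gain = 20 log₁₀(0.89441) ≈ -0.97 dB
∠L = 0.00° − 26.57° = -26.57°

At s = jω = j2:
pole (s+2): 2 + j2 → |·| = √(2²+2²) = √8 ≈ 2.8284, ∠ = arctan(2/2) ≈ 45.00°
|L| = 2 / 2.8284 ≈ 0.70711
Gain = 20 log₁₀(0.70711) ≈ -3.01 dB
∠L = 0.00° − 45.00° = -45.00°

ω = 1: -1.0 dB, -26.6°; ω = 2: -3.0 dB, -45.0°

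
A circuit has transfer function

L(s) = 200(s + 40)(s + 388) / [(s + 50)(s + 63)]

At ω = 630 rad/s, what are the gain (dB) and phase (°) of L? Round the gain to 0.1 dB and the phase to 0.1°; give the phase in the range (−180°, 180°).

47.4 dB, -25.0°

At s = jω = j630:
zero (s+40): 40 + j630 → |·| = √(40²+630²) = √398500 ≈ 631.27, ∠ = arctan(630/40) ≈ 86.37°
zero (s+388): 388 + j630 → |·| = √(388²+630²) = √547444 ≈ 739.89, ∠ = arctan(630/388) ≈ 58.37°
pole (s+50): 50 + j630 → |·| = √(50²+630²) = √399400 ≈ 631.98, ∠ = arctan(630/50) ≈ 85.46°
pole (s+63): 63 + j630 → |·| = √(63²+630²) = √400869 ≈ 633.14, ∠ = arctan(630/63) ≈ 84.29°
|L| = 200 · 4.6707e+05 / 4.0013e+05 ≈ 233.46
Gain = 20 log₁₀(233.46) ≈ 47.36 dB
∠L = 144.74° − 169.75° = -25.01°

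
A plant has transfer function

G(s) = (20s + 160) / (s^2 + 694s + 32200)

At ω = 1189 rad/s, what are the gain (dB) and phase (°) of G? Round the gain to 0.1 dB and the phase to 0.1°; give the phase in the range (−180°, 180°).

Substitute s = j1189:
Numerator: 20(j1189) + 160 = 160 + j23780
Denominator: (j1189)^2 + 694(j1189) + 32200 = -1381521 + j825166
|N| = √(160² + 23780²) ≈ 23781, ∠N ≈ 89.61°
|D| = √(1381521² + 825166²) ≈ 1.6092e+06, ∠D ≈ 149.15°
|G| = 23781 / 1.6092e+06 ≈ 0.014778
Gain = 20 log₁₀(0.014778) ≈ -36.61 dB
∠G = 89.61° − 149.15° = -59.54°

-36.6 dB, -59.5°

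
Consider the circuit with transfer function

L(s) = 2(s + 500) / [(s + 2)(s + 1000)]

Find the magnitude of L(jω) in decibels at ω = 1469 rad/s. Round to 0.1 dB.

-58.5 dB

At s = jω = j1469:
zero (s+500): 500 + j1469 → |·| = √(500²+1469²) = √2407961 ≈ 1551.8, ∠ = arctan(1469/500) ≈ 71.20°
pole (s+2): 2 + j1469 → |·| = √(2²+1469²) = √2157965 ≈ 1469, ∠ = arctan(1469/2) ≈ 89.92°
pole (s+1000): 1000 + j1469 → |·| = √(1000²+1469²) = √3157961 ≈ 1777.1, ∠ = arctan(1469/1000) ≈ 55.76°
|L| = 2 · 1551.8 / 2.6106e+06 ≈ 0.0011888
Gain = 20 log₁₀(0.0011888) ≈ -58.50 dB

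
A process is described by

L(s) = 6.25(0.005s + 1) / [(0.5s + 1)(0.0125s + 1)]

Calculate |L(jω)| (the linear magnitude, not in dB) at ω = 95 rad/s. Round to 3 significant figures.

At ω = 95 rad/s:
zero (1 + j95·0.005) = 1 + j0.475 → |·| ≈ 1.1071, ∠ ≈ 25.41°
pole (1 + j95·0.5) = 1 + j47.5 → |·| ≈ 47.511, ∠ ≈ 88.79°
pole (1 + j95·0.0125) = 1 + j1.1875 → |·| ≈ 1.5525, ∠ ≈ 49.90°
|L| = 6.25 · 1.1071 / (47.511 · 1.5525) ≈ 0.093808

0.0938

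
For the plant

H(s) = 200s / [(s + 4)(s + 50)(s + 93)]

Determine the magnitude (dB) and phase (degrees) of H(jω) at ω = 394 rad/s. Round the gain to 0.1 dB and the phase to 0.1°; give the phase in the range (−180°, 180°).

At s = jω = j394:
zero at origin: s = j394 → |·| = 394, ∠ = 90.00°
pole (s+4): 4 + j394 → |·| = √(4²+394²) = √155252 ≈ 394.02, ∠ = arctan(394/4) ≈ 89.42°
pole (s+50): 50 + j394 → |·| = √(50²+394²) = √157736 ≈ 397.16, ∠ = arctan(394/50) ≈ 82.77°
pole (s+93): 93 + j394 → |·| = √(93²+394²) = √163885 ≈ 404.83, ∠ = arctan(394/93) ≈ 76.72°
|H| = 200 · 394 / 6.3351e+07 ≈ 0.0012439
Gain = 20 log₁₀(0.0012439) ≈ -58.10 dB
∠H = 90.00° − 248.91° = -158.91°

-58.1 dB, -158.9°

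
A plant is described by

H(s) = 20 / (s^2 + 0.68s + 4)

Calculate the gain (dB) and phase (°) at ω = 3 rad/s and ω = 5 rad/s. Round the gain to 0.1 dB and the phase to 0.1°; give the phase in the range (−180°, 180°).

ω = 3: 11.4 dB, -157.8°; ω = 5: -0.5 dB, -170.8°

At s = jω = j3:
quadratic: (j3)² + 0.68·j3 + 4 = -5 + j2.04 → |·| ≈ 5.4001, ∠ ≈ 157.80°
|H| = 20 / 5.4001 ≈ 3.7036
Gain = 20 log₁₀(3.7036) ≈ 11.37 dB
∠H = 0.00° − 157.80° = -157.80°

At s = jω = j5:
quadratic: (j5)² + 0.68·j5 + 4 = -21 + j3.4 → |·| ≈ 21.273, ∠ ≈ 170.80°
|H| = 20 / 21.273 ≈ 0.94016
Gain = 20 log₁₀(0.94016) ≈ -0.54 dB
∠H = 0.00° − 170.80° = -170.80°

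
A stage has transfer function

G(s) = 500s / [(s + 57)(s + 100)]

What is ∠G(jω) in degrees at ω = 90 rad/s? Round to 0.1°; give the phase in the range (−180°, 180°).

-9.6°

At s = jω = j90:
zero at origin: s = j90 → |·| = 90, ∠ = 90.00°
pole (s+57): 57 + j90 → |·| = √(57²+90²) = √11349 ≈ 106.53, ∠ = arctan(90/57) ≈ 57.65°
pole (s+100): 100 + j90 → |·| = √(100²+90²) = √18100 ≈ 134.54, ∠ = arctan(90/100) ≈ 41.99°
∠G = 90.00° − 99.64° = -9.64°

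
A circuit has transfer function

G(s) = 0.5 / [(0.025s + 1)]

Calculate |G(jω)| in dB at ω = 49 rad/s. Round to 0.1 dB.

-10.0 dB

At ω = 49 rad/s:
pole (1 + j49·0.025) = 1 + j1.225 → |·| ≈ 1.5813, ∠ ≈ 50.77°
|G| = 0.5 · 1 / (1.5813) ≈ 0.3162
Gain = 20 log₁₀(0.3162) ≈ -10.00 dB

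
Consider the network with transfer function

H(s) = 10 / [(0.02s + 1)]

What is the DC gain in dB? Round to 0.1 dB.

H(0) = 10 · 1 / 1 = 10
20 log₁₀(10) ≈ 20.00 dB

20.0 dB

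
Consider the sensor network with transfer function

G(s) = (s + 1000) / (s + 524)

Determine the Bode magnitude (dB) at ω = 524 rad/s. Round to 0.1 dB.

3.7 dB

Substitute s = j524:
Numerator: (j524) + 1000 = 1000 + j524
Denominator: (j524) + 524 = 524 + j524
|N| = √(1000² + 524²) ≈ 1129, ∠N ≈ 27.65°
|D| = √(524² + 524²) ≈ 741.05, ∠D ≈ 45.00°
|G| = 1129 / 741.05 ≈ 1.5235
Gain = 20 log₁₀(1.5235) ≈ 3.66 dB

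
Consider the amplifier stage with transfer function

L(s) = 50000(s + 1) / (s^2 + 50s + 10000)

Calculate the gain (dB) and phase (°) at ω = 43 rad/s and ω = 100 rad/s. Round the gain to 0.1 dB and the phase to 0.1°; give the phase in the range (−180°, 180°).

ω = 43: 48.1 dB, 73.9°; ω = 100: 60.0 dB, -0.6°

At s = jω = j43:
zero (s+1): 1 + j43 → |·| = √(1²+43²) = √1850 ≈ 43.012, ∠ = arctan(43/1) ≈ 88.67°
quadratic: (j43)² + 50·j43 + 10000 = 8151 + j2150 → |·| ≈ 8429.8, ∠ ≈ 14.78°
|L| = 50000 · 43.012 / 8429.8 ≈ 255.12
Gain = 20 log₁₀(255.12) ≈ 48.13 dB
∠L = 88.67° − 14.78° = 73.89°

At s = jω = j100:
zero (s+1): 1 + j100 → |·| = √(1²+100²) = √10001 ≈ 100, ∠ = arctan(100/1) ≈ 89.43°
quadratic: (j100)² + 50·j100 + 10000 = 0 + j5000 → |·| ≈ 5000, ∠ ≈ 90.00°
|L| = 50000 · 100 / 5000 ≈ 1000
Gain = 20 log₁₀(1000) ≈ 60.00 dB
∠L = 89.43° − 90.00° = -0.57°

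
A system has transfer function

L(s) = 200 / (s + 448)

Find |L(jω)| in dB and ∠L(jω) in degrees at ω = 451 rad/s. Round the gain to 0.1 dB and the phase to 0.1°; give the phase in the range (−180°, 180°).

-10.0 dB, -45.2°

At s = jω = j451:
pole (s+448): 448 + j451 → |·| = √(448²+451²) = √404105 ≈ 635.69, ∠ = arctan(451/448) ≈ 45.19°
|L| = 200 / 635.69 ≈ 0.31462
Gain = 20 log₁₀(0.31462) ≈ -10.04 dB
∠L = 0.00° − 45.19° = -45.19°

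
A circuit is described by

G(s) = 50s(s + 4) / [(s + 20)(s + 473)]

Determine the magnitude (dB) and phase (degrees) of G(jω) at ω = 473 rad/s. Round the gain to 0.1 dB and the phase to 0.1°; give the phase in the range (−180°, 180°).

31.0 dB, 46.9°

At s = jω = j473:
zero (s+4): 4 + j473 → |·| = √(4²+473²) = √223745 ≈ 473.02, ∠ = arctan(473/4) ≈ 89.52°
zero at origin: s = j473 → |·| = 473, ∠ = 90.00°
pole (s+20): 20 + j473 → |·| = √(20²+473²) = √224129 ≈ 473.42, ∠ = arctan(473/20) ≈ 87.58°
pole (s+473): 473 + j473 → |·| = √(473²+473²) = √447458 ≈ 668.92, ∠ = arctan(473/473) ≈ 45.00°
|G| = 50 · 2.2374e+05 / 3.1668e+05 ≈ 35.326
Gain = 20 log₁₀(35.326) ≈ 30.96 dB
∠G = 179.52° − 132.58° = 46.94°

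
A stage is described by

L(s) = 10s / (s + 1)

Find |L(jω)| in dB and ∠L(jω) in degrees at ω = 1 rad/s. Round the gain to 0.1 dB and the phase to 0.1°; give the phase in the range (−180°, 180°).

At s = jω = j1:
zero at origin: s = j1 → |·| = 1, ∠ = 90.00°
pole (s+1): 1 + j1 → |·| = √(1²+1²) = √2 ≈ 1.4142, ∠ = arctan(1/1) ≈ 45.00°
|L| = 10 · 1 / 1.4142 ≈ 7.0711
Gain = 20 log₁₀(7.0711) ≈ 16.99 dB
∠L = 90.00° − 45.00° = 45.00°

17.0 dB, 45.0°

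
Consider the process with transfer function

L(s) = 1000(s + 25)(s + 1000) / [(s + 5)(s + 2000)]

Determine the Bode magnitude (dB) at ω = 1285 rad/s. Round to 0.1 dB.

At s = jω = j1285:
zero (s+25): 25 + j1285 → |·| = √(25²+1285²) = √1651850 ≈ 1285.2, ∠ = arctan(1285/25) ≈ 88.89°
zero (s+1000): 1000 + j1285 → |·| = √(1000²+1285²) = √2651225 ≈ 1628.3, ∠ = arctan(1285/1000) ≈ 52.11°
pole (s+5): 5 + j1285 → |·| = √(5²+1285²) = √1651250 ≈ 1285, ∠ = arctan(1285/5) ≈ 89.78°
pole (s+2000): 2000 + j1285 → |·| = √(2000²+1285²) = √5651225 ≈ 2377.2, ∠ = arctan(1285/2000) ≈ 32.72°
|L| = 1000 · 2.0927e+06 / 3.0547e+06 ≈ 685.08
Gain = 20 log₁₀(685.08) ≈ 56.71 dB

56.7 dB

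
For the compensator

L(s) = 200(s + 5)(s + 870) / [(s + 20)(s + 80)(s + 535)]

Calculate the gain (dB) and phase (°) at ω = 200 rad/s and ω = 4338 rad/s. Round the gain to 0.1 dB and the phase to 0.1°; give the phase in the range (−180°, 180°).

At s = jω = j200:
zero (s+5): 5 + j200 → |·| = √(5²+200²) = √40025 ≈ 200.06, ∠ = arctan(200/5) ≈ 88.57°
zero (s+870): 870 + j200 → |·| = √(870²+200²) = √796900 ≈ 892.69, ∠ = arctan(200/870) ≈ 12.95°
pole (s+20): 20 + j200 → |·| = √(20²+200²) = √40400 ≈ 201, ∠ = arctan(200/20) ≈ 84.29°
pole (s+80): 80 + j200 → |·| = √(80²+200²) = √46400 ≈ 215.41, ∠ = arctan(200/80) ≈ 68.20°
pole (s+535): 535 + j200 → |·| = √(535²+200²) = √326225 ≈ 571.16, ∠ = arctan(200/535) ≈ 20.50°
|L| = 200 · 1.7859e+05 / 2.473e+07 ≈ 1.4443
Gain = 20 log₁₀(1.4443) ≈ 3.19 dB
∠L = 101.52° − 172.99° = -71.47°

At s = jω = j4338:
zero (s+5): 5 + j4338 → |·| = √(5²+4338²) = √18818269 ≈ 4338, ∠ = arctan(4338/5) ≈ 89.93°
zero (s+870): 870 + j4338 → |·| = √(870²+4338²) = √19575144 ≈ 4424.4, ∠ = arctan(4338/870) ≈ 78.66°
pole (s+20): 20 + j4338 → |·| = √(20²+4338²) = √18818644 ≈ 4338, ∠ = arctan(4338/20) ≈ 89.74°
pole (s+80): 80 + j4338 → |·| = √(80²+4338²) = √18824644 ≈ 4338.7, ∠ = arctan(4338/80) ≈ 88.94°
pole (s+535): 535 + j4338 → |·| = √(535²+4338²) = √19104469 ≈ 4370.9, ∠ = arctan(4338/535) ≈ 82.97°
|L| = 200 · 1.9193e+07 / 8.2266e+10 ≈ 0.046661
Gain = 20 log₁₀(0.046661) ≈ -26.62 dB
∠L = 168.59° − 261.65° = -93.06°

ω = 200: 3.2 dB, -71.5°; ω = 4338: -26.6 dB, -93.1°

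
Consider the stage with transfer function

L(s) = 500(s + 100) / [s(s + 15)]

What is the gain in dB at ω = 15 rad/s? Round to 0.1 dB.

At s = jω = j15:
zero (s+100): 100 + j15 → |·| = √(100²+15²) = √10225 ≈ 101.12, ∠ = arctan(15/100) ≈ 8.53°
pole (s+15): 15 + j15 → |·| = √(15²+15²) = √450 ≈ 21.213, ∠ = arctan(15/15) ≈ 45.00°
pole at origin: |s| = 15, ∠ = 90.00° (in denominator)
|L| = 500 · 101.12 / 318.19 ≈ 158.9
Gain = 20 log₁₀(158.9) ≈ 44.02 dB

44.0 dB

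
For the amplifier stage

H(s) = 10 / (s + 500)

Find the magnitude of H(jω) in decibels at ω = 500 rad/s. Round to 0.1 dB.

At s = jω = j500:
pole (s+500): 500 + j500 → |·| = √(500²+500²) = √500000 ≈ 707.11, ∠ = arctan(500/500) ≈ 45.00°
|H| = 10 / 707.11 ≈ 0.014142
Gain = 20 log₁₀(0.014142) ≈ -36.99 dB

-37.0 dB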